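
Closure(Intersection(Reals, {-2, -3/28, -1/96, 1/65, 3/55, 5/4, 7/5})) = {-2, -3/28, -1/96, 1/65, 3/55, 5/4, 7/5}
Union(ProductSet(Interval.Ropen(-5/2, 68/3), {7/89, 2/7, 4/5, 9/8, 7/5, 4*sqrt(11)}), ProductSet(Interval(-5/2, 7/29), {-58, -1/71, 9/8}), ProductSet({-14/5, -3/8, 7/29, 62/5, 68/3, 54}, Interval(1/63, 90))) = Union(ProductSet({-14/5, -3/8, 7/29, 62/5, 68/3, 54}, Interval(1/63, 90)), ProductSet(Interval(-5/2, 7/29), {-58, -1/71, 9/8}), ProductSet(Interval.Ropen(-5/2, 68/3), {7/89, 2/7, 4/5, 9/8, 7/5, 4*sqrt(11)}))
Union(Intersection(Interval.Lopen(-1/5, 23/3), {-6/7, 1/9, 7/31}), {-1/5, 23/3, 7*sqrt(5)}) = {-1/5, 1/9, 7/31, 23/3, 7*sqrt(5)}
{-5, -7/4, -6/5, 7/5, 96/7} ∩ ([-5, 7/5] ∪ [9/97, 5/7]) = {-5, -7/4, -6/5, 7/5}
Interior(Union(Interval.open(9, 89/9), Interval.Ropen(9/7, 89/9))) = Interval.open(9/7, 89/9)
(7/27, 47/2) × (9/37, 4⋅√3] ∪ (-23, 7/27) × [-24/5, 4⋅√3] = ((-23, 7/27) × [-24/5, 4⋅√3]) ∪ ((7/27, 47/2) × (9/37, 4⋅√3])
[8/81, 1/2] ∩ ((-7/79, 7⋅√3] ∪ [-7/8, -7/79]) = [8/81, 1/2]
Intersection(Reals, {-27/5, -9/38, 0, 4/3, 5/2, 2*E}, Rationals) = {-27/5, -9/38, 0, 4/3, 5/2}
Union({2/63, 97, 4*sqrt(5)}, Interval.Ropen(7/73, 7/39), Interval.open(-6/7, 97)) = Interval.Lopen(-6/7, 97)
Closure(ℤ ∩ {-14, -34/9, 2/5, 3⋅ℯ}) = {-14}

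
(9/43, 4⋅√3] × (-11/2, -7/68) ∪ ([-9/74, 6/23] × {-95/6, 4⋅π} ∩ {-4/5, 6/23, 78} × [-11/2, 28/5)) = (9/43, 4⋅√3] × (-11/2, -7/68)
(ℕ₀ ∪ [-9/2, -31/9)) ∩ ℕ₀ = ℕ₀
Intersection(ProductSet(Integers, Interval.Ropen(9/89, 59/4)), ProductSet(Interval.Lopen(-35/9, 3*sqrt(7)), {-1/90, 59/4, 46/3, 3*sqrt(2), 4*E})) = ProductSet(Range(-3, 8, 1), {3*sqrt(2), 4*E})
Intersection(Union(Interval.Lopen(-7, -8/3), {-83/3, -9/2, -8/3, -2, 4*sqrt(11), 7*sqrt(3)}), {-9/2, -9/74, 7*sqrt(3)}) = {-9/2, 7*sqrt(3)}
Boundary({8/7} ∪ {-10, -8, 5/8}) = {-10, -8, 5/8, 8/7}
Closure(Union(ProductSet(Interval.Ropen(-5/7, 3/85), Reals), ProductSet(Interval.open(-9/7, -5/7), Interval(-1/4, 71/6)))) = Union(ProductSet(Interval(-9/7, -5/7), Interval(-1/4, 71/6)), ProductSet(Interval(-5/7, 3/85), Reals))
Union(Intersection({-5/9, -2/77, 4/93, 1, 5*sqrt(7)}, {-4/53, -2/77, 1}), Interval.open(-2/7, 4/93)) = Union({1}, Interval.open(-2/7, 4/93))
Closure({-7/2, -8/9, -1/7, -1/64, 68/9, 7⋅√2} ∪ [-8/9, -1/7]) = {-7/2, -1/64, 68/9, 7⋅√2} ∪ [-8/9, -1/7]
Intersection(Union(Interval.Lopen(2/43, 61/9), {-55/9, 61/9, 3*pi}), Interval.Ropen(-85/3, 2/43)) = {-55/9}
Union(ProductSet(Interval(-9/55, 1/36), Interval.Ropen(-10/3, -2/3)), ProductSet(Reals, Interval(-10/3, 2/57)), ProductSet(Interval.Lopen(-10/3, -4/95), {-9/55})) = ProductSet(Reals, Interval(-10/3, 2/57))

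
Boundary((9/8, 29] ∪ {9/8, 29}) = {9/8, 29}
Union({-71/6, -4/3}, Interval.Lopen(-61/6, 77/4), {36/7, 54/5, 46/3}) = Union({-71/6}, Interval.Lopen(-61/6, 77/4))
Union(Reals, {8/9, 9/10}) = Reals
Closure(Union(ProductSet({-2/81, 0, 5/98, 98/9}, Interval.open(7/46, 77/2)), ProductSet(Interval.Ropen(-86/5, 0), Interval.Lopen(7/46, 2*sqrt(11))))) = Union(ProductSet({-86/5, 0}, Interval(7/46, 2*sqrt(11))), ProductSet({-2/81, 0, 5/98, 98/9}, Interval(7/46, 77/2)), ProductSet(Interval(-86/5, 0), {7/46, 2*sqrt(11)}), ProductSet(Interval.Ropen(-86/5, 0), Interval.Lopen(7/46, 2*sqrt(11))))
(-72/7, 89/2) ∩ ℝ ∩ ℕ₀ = {0, 1, …, 44}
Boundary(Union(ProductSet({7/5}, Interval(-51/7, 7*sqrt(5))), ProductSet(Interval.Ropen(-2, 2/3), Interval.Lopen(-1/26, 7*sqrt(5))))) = Union(ProductSet({7/5}, Interval(-51/7, 7*sqrt(5))), ProductSet({-2, 2/3}, Interval(-1/26, 7*sqrt(5))), ProductSet(Interval(-2, 2/3), {-1/26, 7*sqrt(5)}))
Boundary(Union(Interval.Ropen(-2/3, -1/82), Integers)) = Union(Complement(Integers, Interval.open(-2/3, -1/82)), {-2/3, -1/82})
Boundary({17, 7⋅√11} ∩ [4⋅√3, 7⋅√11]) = {17, 7⋅√11}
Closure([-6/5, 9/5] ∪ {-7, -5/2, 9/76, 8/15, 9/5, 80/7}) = {-7, -5/2, 80/7} ∪ [-6/5, 9/5]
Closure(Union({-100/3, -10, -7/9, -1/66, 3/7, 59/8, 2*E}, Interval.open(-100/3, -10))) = Union({-7/9, -1/66, 3/7, 59/8, 2*E}, Interval(-100/3, -10))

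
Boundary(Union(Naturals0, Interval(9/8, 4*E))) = Union(Complement(Naturals0, Interval.open(9/8, 4*E)), {9/8, 4*E})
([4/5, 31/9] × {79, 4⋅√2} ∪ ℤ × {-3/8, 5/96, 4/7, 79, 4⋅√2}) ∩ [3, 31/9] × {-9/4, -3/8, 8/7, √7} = {3} × {-3/8}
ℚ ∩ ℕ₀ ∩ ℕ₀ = ℕ₀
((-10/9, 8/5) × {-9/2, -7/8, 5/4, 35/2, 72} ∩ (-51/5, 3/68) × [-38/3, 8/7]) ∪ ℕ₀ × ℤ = (ℕ₀ × ℤ) ∪ ((-10/9, 3/68) × {-9/2, -7/8})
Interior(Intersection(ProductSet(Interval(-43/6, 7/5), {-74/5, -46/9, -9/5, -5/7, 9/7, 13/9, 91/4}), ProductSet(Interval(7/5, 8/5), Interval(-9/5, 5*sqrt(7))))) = EmptySet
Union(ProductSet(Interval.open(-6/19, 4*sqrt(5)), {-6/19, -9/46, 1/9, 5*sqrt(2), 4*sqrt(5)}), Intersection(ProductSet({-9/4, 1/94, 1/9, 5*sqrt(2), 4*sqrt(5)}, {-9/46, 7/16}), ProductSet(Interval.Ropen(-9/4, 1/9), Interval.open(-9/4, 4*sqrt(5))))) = Union(ProductSet({-9/4, 1/94}, {-9/46, 7/16}), ProductSet(Interval.open(-6/19, 4*sqrt(5)), {-6/19, -9/46, 1/9, 5*sqrt(2), 4*sqrt(5)}))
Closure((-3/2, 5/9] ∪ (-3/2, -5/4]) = [-3/2, 5/9]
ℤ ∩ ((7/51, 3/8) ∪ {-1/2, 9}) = {9}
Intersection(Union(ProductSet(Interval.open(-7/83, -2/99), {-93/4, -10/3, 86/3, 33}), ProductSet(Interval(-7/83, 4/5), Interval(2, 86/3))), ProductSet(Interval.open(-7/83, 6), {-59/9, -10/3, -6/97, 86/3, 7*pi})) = Union(ProductSet(Interval.open(-7/83, -2/99), {-10/3, 86/3}), ProductSet(Interval.Lopen(-7/83, 4/5), {86/3, 7*pi}))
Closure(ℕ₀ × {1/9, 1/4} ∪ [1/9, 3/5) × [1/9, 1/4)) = ({1/9, 3/5} × [1/9, 1/4]) ∪ ([1/9, 3/5) × [1/9, 1/4)) ∪ ((ℕ₀ ∪ [1/9, 3/5]) × {1/9, 1/4})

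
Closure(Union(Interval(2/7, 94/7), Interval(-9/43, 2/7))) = Interval(-9/43, 94/7)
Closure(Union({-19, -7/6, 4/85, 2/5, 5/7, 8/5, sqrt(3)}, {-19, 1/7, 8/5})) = {-19, -7/6, 4/85, 1/7, 2/5, 5/7, 8/5, sqrt(3)}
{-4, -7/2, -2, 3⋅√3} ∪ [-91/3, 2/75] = [-91/3, 2/75] ∪ {3⋅√3}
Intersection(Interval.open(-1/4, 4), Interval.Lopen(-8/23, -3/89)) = Interval.Lopen(-1/4, -3/89)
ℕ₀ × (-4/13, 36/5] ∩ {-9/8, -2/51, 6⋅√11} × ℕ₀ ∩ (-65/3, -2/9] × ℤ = ∅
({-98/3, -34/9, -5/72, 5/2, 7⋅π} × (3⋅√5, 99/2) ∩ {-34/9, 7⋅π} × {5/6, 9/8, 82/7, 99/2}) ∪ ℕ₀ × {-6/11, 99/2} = (ℕ₀ × {-6/11, 99/2}) ∪ ({-34/9, 7⋅π} × {82/7})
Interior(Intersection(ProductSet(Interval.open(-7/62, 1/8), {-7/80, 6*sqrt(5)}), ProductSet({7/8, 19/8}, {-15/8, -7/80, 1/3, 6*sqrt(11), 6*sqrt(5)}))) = EmptySet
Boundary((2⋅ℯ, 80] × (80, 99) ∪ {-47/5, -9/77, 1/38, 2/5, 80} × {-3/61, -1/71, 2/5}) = ({80, 2⋅ℯ} × [80, 99]) ∪ ({-47/5, -9/77, 1/38, 2/5, 80} × {-3/61, -1/71, 2/5}) ∪ ([2⋅ℯ, 80] × {80, 99})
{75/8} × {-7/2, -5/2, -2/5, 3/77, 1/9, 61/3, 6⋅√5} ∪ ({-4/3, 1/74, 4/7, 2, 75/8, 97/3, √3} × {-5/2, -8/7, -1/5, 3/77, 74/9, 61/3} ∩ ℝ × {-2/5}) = {75/8} × {-7/2, -5/2, -2/5, 3/77, 1/9, 61/3, 6⋅√5}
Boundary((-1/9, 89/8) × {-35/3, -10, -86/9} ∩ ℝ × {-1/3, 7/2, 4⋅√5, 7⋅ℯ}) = ∅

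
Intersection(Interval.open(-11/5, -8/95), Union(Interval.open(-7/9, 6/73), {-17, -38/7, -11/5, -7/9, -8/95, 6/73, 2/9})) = Interval.Ropen(-7/9, -8/95)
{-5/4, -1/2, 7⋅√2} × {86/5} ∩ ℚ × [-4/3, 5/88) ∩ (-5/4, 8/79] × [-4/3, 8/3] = ∅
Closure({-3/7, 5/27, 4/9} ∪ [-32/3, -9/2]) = [-32/3, -9/2] ∪ {-3/7, 5/27, 4/9}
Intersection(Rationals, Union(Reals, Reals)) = Rationals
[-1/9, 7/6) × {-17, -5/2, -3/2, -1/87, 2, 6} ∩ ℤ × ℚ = {0, 1} × {-17, -5/2, -3/2, -1/87, 2, 6}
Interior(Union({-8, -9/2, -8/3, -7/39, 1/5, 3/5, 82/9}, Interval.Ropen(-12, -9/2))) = Interval.open(-12, -9/2)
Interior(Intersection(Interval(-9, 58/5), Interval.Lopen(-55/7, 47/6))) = Interval.open(-55/7, 47/6)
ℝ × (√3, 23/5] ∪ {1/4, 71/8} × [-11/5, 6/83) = ({1/4, 71/8} × [-11/5, 6/83)) ∪ (ℝ × (√3, 23/5])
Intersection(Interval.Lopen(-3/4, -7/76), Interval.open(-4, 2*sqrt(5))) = Interval.Lopen(-3/4, -7/76)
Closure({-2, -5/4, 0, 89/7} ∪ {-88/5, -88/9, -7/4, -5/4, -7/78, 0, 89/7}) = {-88/5, -88/9, -2, -7/4, -5/4, -7/78, 0, 89/7}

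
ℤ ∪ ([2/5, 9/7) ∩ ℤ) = ℤ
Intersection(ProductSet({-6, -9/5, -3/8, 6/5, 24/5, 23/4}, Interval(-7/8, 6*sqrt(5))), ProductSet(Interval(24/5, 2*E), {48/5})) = ProductSet({24/5}, {48/5})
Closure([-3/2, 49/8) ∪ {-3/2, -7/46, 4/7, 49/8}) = [-3/2, 49/8]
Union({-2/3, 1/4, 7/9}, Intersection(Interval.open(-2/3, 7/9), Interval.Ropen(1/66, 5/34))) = Union({-2/3, 1/4, 7/9}, Interval.Ropen(1/66, 5/34))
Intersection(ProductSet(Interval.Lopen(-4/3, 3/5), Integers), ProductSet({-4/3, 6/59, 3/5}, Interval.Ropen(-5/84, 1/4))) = ProductSet({6/59, 3/5}, Range(0, 1, 1))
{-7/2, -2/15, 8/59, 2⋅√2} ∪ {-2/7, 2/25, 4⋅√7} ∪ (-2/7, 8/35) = {-7/2, 2⋅√2, 4⋅√7} ∪ [-2/7, 8/35)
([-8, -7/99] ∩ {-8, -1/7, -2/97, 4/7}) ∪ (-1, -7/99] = {-8} ∪ (-1, -7/99]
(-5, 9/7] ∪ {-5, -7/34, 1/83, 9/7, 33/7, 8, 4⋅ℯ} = [-5, 9/7] ∪ {33/7, 8, 4⋅ℯ}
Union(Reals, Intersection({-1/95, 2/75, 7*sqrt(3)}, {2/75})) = Reals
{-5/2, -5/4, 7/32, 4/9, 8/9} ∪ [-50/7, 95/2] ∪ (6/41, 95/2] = [-50/7, 95/2]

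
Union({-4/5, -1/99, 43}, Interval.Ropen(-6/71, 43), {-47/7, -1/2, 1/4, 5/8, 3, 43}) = Union({-47/7, -4/5, -1/2}, Interval(-6/71, 43))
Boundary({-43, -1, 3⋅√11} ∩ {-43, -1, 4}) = {-43, -1}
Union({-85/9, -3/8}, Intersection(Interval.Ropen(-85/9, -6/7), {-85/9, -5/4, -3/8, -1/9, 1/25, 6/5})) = {-85/9, -5/4, -3/8}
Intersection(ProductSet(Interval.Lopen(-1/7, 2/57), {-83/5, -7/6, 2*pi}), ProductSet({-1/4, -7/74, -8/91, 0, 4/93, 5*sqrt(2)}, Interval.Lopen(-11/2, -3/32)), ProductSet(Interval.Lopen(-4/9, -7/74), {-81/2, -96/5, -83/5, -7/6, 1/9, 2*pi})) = ProductSet({-7/74}, {-7/6})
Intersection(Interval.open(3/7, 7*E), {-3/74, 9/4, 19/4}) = {9/4, 19/4}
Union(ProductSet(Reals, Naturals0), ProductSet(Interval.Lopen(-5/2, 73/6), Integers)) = Union(ProductSet(Interval.Lopen(-5/2, 73/6), Integers), ProductSet(Reals, Naturals0))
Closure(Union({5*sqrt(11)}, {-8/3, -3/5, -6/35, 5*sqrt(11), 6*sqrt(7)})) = {-8/3, -3/5, -6/35, 5*sqrt(11), 6*sqrt(7)}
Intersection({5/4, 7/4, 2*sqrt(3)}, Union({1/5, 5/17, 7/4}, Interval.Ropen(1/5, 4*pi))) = {5/4, 7/4, 2*sqrt(3)}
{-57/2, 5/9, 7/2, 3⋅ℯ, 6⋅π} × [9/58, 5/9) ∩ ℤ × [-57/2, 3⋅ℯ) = ∅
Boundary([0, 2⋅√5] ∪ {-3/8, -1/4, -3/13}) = {-3/8, -1/4, -3/13, 0, 2⋅√5}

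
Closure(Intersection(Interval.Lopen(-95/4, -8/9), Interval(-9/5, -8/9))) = Interval(-9/5, -8/9)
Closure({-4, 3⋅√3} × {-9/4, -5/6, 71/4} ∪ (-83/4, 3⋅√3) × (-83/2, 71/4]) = ({-4, 3⋅√3} × {-9/4, -5/6, 71/4}) ∪ ({-83/4, 3⋅√3} × [-83/2, 71/4]) ∪ ([-83/4, 3⋅√3] × {-83/2, 71/4}) ∪ ((-83/4, 3⋅√3) × (-83/2, 71/4])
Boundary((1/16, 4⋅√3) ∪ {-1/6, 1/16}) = {-1/6, 1/16, 4⋅√3}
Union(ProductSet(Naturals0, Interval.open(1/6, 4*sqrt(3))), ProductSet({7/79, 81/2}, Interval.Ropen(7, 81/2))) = Union(ProductSet({7/79, 81/2}, Interval.Ropen(7, 81/2)), ProductSet(Naturals0, Interval.open(1/6, 4*sqrt(3))))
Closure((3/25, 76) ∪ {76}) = [3/25, 76]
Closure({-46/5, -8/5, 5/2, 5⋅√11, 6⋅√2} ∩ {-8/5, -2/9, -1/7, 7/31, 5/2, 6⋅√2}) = {-8/5, 5/2, 6⋅√2}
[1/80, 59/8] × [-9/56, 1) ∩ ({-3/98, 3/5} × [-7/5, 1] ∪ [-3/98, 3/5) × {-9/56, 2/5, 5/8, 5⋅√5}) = ({3/5} × [-9/56, 1)) ∪ ([1/80, 3/5) × {-9/56, 2/5, 5/8})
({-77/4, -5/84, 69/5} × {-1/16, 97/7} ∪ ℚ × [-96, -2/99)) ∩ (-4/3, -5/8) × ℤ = (ℚ ∩ (-4/3, -5/8)) × {-96, -95, …, -1}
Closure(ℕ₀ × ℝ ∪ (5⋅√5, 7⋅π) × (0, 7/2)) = ({5⋅√5, 7⋅π} × [0, 7/2]) ∪ ([5⋅√5, 7⋅π] × {0, 7/2}) ∪ ((5⋅√5, 7⋅π) × (0, 7/2)) ∪ ((ℕ₀ ∪ (ℕ₀ \ (5⋅√5, 7⋅π))) × ℝ)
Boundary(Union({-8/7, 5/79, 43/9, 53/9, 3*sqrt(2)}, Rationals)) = Reals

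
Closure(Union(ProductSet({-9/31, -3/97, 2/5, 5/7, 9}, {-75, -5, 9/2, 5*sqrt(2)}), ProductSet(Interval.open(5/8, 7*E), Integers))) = Union(ProductSet({-9/31, -3/97, 2/5, 5/7, 9}, {-75, -5, 9/2, 5*sqrt(2)}), ProductSet(Interval(5/8, 7*E), Integers))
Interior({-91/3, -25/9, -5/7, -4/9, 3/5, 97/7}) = ∅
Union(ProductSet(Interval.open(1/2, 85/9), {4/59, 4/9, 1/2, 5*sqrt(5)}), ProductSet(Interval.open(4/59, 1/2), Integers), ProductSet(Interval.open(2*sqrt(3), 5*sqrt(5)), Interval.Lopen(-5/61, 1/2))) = Union(ProductSet(Interval.open(4/59, 1/2), Integers), ProductSet(Interval.open(1/2, 85/9), {4/59, 4/9, 1/2, 5*sqrt(5)}), ProductSet(Interval.open(2*sqrt(3), 5*sqrt(5)), Interval.Lopen(-5/61, 1/2)))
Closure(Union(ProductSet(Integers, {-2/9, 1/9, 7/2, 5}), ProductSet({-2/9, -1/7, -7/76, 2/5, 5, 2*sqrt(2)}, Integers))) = Union(ProductSet({-2/9, -1/7, -7/76, 2/5, 5, 2*sqrt(2)}, Integers), ProductSet(Integers, {-2/9, 1/9, 7/2, 5}))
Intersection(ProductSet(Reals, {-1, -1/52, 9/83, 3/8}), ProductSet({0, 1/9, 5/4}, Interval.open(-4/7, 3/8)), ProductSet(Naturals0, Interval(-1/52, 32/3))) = ProductSet({0}, {-1/52, 9/83})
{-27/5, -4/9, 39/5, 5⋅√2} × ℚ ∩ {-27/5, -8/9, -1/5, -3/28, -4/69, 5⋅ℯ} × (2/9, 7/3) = {-27/5} × (ℚ ∩ (2/9, 7/3))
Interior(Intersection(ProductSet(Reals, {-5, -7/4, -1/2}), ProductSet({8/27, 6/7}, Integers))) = EmptySet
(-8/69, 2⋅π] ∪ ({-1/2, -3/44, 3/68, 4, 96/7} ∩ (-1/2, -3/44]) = (-8/69, 2⋅π]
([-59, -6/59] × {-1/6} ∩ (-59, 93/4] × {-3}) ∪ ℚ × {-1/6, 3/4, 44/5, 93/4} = ℚ × {-1/6, 3/4, 44/5, 93/4}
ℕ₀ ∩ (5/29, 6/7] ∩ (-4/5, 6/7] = ∅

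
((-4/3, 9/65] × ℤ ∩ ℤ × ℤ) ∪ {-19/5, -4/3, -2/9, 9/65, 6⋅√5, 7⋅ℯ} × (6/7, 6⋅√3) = ({-1, 0} × ℤ) ∪ ({-19/5, -4/3, -2/9, 9/65, 6⋅√5, 7⋅ℯ} × (6/7, 6⋅√3))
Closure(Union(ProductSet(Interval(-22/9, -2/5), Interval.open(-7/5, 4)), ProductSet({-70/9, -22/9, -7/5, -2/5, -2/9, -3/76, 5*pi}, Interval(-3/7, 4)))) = Union(ProductSet({-70/9, -22/9, -7/5, -2/5, -2/9, -3/76, 5*pi}, Interval(-3/7, 4)), ProductSet(Interval(-22/9, -2/5), Interval(-7/5, 4)))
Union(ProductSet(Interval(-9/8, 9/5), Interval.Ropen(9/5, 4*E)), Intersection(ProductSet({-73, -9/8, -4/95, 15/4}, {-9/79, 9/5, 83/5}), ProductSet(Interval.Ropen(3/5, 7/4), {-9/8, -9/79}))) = ProductSet(Interval(-9/8, 9/5), Interval.Ropen(9/5, 4*E))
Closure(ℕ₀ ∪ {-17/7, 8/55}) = {-17/7, 8/55} ∪ ℕ₀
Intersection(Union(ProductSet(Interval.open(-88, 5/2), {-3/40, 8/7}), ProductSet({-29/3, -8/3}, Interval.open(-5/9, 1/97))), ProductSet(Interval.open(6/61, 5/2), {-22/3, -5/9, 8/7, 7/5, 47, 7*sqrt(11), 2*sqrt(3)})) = ProductSet(Interval.open(6/61, 5/2), {8/7})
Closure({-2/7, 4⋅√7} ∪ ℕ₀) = {-2/7, 4⋅√7} ∪ ℕ₀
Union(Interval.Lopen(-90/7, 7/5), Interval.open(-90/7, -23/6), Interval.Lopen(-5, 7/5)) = Interval.Lopen(-90/7, 7/5)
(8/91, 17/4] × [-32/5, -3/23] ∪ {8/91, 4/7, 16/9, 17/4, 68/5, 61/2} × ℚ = ({8/91, 4/7, 16/9, 17/4, 68/5, 61/2} × ℚ) ∪ ((8/91, 17/4] × [-32/5, -3/23])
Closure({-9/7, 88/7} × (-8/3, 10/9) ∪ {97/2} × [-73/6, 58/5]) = ({97/2} × [-73/6, 58/5]) ∪ ({-9/7, 88/7} × [-8/3, 10/9])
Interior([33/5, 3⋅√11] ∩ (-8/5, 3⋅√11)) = (33/5, 3⋅√11)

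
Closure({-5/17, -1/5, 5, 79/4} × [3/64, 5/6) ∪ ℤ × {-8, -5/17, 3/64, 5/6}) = (ℤ × {-8, -5/17, 3/64, 5/6}) ∪ ({-5/17, -1/5, 5, 79/4} × [3/64, 5/6])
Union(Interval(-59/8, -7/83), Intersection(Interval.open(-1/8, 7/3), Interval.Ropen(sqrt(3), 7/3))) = Union(Interval(-59/8, -7/83), Interval.Ropen(sqrt(3), 7/3))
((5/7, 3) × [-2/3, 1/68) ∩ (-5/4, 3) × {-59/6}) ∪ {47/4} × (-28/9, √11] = {47/4} × (-28/9, √11]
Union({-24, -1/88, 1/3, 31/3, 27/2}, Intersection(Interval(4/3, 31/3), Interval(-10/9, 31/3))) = Union({-24, -1/88, 1/3, 27/2}, Interval(4/3, 31/3))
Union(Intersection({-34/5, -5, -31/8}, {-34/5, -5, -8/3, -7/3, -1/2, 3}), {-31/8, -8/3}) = {-34/5, -5, -31/8, -8/3}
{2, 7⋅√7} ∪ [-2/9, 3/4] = [-2/9, 3/4] ∪ {2, 7⋅√7}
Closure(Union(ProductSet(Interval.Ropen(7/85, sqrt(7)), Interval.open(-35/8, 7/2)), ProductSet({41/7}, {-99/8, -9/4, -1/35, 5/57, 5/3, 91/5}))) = Union(ProductSet({41/7}, {-99/8, -9/4, -1/35, 5/57, 5/3, 91/5}), ProductSet({7/85, sqrt(7)}, Interval(-35/8, 7/2)), ProductSet(Interval(7/85, sqrt(7)), {-35/8, 7/2}), ProductSet(Interval.Ropen(7/85, sqrt(7)), Interval.open(-35/8, 7/2)))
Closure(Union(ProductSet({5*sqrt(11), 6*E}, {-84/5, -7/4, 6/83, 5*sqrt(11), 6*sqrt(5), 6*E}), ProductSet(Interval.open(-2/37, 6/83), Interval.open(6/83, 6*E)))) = Union(ProductSet({-2/37, 6/83}, Interval(6/83, 6*E)), ProductSet({5*sqrt(11), 6*E}, {-84/5, -7/4, 6/83, 5*sqrt(11), 6*sqrt(5), 6*E}), ProductSet(Interval(-2/37, 6/83), {6/83, 6*E}), ProductSet(Interval.open(-2/37, 6/83), Interval.open(6/83, 6*E)))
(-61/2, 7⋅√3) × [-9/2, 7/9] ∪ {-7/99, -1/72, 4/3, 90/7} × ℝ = ({-7/99, -1/72, 4/3, 90/7} × ℝ) ∪ ((-61/2, 7⋅√3) × [-9/2, 7/9])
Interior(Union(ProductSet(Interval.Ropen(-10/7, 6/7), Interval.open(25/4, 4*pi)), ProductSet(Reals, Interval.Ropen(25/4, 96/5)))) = ProductSet(Reals, Interval.open(25/4, 96/5))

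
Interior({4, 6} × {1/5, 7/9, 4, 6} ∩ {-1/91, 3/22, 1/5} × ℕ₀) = ∅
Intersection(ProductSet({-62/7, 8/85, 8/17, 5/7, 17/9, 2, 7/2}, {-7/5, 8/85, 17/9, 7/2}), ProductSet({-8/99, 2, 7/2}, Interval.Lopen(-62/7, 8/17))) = ProductSet({2, 7/2}, {-7/5, 8/85})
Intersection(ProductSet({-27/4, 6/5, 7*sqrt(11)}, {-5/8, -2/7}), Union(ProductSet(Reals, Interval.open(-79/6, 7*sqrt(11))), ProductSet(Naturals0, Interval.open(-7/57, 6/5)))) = ProductSet({-27/4, 6/5, 7*sqrt(11)}, {-5/8, -2/7})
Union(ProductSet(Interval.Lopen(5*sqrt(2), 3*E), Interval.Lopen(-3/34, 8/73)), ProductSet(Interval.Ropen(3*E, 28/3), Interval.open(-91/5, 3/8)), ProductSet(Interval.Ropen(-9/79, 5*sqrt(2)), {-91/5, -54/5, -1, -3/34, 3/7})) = Union(ProductSet(Interval.Ropen(-9/79, 5*sqrt(2)), {-91/5, -54/5, -1, -3/34, 3/7}), ProductSet(Interval.Lopen(5*sqrt(2), 3*E), Interval.Lopen(-3/34, 8/73)), ProductSet(Interval.Ropen(3*E, 28/3), Interval.open(-91/5, 3/8)))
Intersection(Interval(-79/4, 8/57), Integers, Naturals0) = Range(0, 1, 1)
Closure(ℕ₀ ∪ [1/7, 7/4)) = ℕ₀ ∪ [1/7, 7/4] ∪ (ℕ₀ \ (1/7, 7/4))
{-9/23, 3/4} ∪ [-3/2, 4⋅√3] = [-3/2, 4⋅√3]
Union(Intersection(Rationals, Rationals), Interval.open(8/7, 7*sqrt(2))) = Union(Interval.Ropen(8/7, 7*sqrt(2)), Rationals)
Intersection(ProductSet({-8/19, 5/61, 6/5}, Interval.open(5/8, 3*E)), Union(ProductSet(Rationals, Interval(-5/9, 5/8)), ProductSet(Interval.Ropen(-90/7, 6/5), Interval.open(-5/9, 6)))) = ProductSet({-8/19, 5/61}, Interval.open(5/8, 6))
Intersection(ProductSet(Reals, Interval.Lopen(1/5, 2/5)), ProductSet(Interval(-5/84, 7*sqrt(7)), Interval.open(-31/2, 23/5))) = ProductSet(Interval(-5/84, 7*sqrt(7)), Interval.Lopen(1/5, 2/5))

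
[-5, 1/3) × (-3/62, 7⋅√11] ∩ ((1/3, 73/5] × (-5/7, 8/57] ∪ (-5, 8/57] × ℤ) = (-5, 8/57] × {0, 1, …, 23}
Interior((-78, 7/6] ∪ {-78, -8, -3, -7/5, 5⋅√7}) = (-78, 7/6)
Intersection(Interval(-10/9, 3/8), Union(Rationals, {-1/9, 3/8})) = Intersection(Interval(-10/9, 3/8), Rationals)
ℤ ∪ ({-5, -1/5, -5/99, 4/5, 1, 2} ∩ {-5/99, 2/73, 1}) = ℤ ∪ {-5/99}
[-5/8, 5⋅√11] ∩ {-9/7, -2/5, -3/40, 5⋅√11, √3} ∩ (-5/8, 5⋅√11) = {-2/5, -3/40, √3}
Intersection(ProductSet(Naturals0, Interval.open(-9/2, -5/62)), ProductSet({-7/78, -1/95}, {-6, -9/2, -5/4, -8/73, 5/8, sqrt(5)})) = EmptySet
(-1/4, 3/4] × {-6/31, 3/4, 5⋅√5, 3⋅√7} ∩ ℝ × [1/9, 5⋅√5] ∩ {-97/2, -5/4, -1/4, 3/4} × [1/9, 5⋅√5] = {3/4} × {3/4, 5⋅√5, 3⋅√7}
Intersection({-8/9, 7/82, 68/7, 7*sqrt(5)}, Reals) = {-8/9, 7/82, 68/7, 7*sqrt(5)}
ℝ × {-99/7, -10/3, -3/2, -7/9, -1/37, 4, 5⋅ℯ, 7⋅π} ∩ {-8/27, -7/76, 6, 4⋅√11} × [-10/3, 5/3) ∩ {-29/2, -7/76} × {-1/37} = {-7/76} × {-1/37}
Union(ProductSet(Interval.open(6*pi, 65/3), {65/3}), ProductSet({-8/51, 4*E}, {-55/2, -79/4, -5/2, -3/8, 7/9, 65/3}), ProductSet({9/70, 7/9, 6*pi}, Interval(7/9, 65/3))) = Union(ProductSet({-8/51, 4*E}, {-55/2, -79/4, -5/2, -3/8, 7/9, 65/3}), ProductSet({9/70, 7/9, 6*pi}, Interval(7/9, 65/3)), ProductSet(Interval.open(6*pi, 65/3), {65/3}))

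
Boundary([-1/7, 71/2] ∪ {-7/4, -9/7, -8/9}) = {-7/4, -9/7, -8/9, -1/7, 71/2}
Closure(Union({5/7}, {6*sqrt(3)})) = {5/7, 6*sqrt(3)}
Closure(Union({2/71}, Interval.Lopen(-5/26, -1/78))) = Union({2/71}, Interval(-5/26, -1/78))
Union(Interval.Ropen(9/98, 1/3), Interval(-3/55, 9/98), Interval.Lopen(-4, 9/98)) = Interval.open(-4, 1/3)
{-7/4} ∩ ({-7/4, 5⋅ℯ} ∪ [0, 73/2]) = {-7/4}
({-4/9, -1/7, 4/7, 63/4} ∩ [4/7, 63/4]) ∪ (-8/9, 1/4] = (-8/9, 1/4] ∪ {4/7, 63/4}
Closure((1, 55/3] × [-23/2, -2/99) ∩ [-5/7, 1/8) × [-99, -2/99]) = ∅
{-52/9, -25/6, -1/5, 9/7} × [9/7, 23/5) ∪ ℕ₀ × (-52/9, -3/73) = (ℕ₀ × (-52/9, -3/73)) ∪ ({-52/9, -25/6, -1/5, 9/7} × [9/7, 23/5))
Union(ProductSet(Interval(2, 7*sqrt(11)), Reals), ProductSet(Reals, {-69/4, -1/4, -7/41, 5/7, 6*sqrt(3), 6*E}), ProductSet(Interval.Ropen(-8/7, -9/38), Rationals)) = Union(ProductSet(Interval.Ropen(-8/7, -9/38), Rationals), ProductSet(Interval(2, 7*sqrt(11)), Reals), ProductSet(Reals, {-69/4, -1/4, -7/41, 5/7, 6*sqrt(3), 6*E}))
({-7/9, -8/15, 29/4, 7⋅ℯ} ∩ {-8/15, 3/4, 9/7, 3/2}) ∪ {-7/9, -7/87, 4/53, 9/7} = {-7/9, -8/15, -7/87, 4/53, 9/7}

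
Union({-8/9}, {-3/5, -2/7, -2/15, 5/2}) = {-8/9, -3/5, -2/7, -2/15, 5/2}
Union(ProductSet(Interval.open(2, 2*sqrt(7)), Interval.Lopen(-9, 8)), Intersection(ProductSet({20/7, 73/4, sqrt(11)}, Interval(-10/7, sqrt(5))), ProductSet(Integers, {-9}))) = ProductSet(Interval.open(2, 2*sqrt(7)), Interval.Lopen(-9, 8))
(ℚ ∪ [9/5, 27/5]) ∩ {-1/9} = {-1/9}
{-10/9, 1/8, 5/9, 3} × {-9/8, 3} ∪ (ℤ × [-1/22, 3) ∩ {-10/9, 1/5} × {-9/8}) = {-10/9, 1/8, 5/9, 3} × {-9/8, 3}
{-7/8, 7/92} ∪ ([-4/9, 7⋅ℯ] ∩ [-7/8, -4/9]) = {-7/8, -4/9, 7/92}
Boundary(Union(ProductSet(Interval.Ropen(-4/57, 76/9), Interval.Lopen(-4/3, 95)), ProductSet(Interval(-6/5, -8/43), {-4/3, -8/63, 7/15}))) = Union(ProductSet({-4/57, 76/9}, Interval(-4/3, 95)), ProductSet(Interval(-6/5, -8/43), {-4/3, -8/63, 7/15}), ProductSet(Interval(-4/57, 76/9), {-4/3, 95}))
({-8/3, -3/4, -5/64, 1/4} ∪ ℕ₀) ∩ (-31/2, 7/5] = {-8/3, -3/4, -5/64, 1/4} ∪ {0, 1}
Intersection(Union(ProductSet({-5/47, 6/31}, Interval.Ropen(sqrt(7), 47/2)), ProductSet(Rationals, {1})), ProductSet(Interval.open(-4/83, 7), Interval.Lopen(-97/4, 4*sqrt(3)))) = Union(ProductSet({6/31}, Interval(sqrt(7), 4*sqrt(3))), ProductSet(Intersection(Interval.open(-4/83, 7), Rationals), {1}))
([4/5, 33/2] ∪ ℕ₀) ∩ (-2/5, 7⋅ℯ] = {0, 1, …, 19} ∪ [4/5, 33/2]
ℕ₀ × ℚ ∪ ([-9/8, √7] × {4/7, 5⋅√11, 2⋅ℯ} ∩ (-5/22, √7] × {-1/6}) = ℕ₀ × ℚ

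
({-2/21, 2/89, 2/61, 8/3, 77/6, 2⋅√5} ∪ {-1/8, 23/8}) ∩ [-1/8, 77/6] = {-1/8, -2/21, 2/89, 2/61, 8/3, 23/8, 77/6, 2⋅√5}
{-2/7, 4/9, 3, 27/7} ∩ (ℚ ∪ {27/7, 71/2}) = {-2/7, 4/9, 3, 27/7}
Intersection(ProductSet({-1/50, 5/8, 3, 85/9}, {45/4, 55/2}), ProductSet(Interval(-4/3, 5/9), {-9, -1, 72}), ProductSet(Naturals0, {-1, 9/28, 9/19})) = EmptySet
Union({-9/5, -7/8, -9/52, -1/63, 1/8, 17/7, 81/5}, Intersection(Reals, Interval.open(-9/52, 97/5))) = Union({-9/5, -7/8}, Interval.Ropen(-9/52, 97/5))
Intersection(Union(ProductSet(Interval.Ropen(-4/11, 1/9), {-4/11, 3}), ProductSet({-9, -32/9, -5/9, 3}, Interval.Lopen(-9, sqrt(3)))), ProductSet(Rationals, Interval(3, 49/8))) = ProductSet(Intersection(Interval.Ropen(-4/11, 1/9), Rationals), {3})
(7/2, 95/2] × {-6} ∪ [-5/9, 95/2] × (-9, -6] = [-5/9, 95/2] × (-9, -6]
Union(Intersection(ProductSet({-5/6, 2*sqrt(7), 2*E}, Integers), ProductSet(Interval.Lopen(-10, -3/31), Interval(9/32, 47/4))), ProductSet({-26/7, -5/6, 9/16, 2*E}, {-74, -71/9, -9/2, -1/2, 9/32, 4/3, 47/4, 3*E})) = Union(ProductSet({-5/6}, Range(1, 12, 1)), ProductSet({-26/7, -5/6, 9/16, 2*E}, {-74, -71/9, -9/2, -1/2, 9/32, 4/3, 47/4, 3*E}))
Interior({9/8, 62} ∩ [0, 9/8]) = ∅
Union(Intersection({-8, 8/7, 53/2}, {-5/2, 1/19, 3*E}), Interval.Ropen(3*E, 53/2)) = Interval.Ropen(3*E, 53/2)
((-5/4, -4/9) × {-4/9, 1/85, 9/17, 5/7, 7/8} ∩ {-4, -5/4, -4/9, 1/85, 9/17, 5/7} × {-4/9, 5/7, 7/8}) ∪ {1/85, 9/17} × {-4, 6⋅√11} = {1/85, 9/17} × {-4, 6⋅√11}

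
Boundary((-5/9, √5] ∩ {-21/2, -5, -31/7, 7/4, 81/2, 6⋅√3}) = {7/4}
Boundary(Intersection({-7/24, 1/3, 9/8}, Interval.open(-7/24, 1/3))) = EmptySet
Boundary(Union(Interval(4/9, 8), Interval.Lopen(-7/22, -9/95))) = {-7/22, -9/95, 4/9, 8}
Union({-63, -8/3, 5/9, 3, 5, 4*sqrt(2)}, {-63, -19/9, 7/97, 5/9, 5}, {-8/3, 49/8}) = {-63, -8/3, -19/9, 7/97, 5/9, 3, 5, 49/8, 4*sqrt(2)}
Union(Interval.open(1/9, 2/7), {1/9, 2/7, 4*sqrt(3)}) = Union({4*sqrt(3)}, Interval(1/9, 2/7))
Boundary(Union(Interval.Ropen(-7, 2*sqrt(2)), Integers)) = Union(Complement(Integers, Interval.open(-7, 2*sqrt(2))), {2*sqrt(2)})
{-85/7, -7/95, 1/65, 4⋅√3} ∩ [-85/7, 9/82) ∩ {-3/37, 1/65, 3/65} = {1/65}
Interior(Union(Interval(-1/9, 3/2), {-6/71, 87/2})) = Interval.open(-1/9, 3/2)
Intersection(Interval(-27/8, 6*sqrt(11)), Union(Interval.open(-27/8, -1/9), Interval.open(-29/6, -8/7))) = Interval.Ropen(-27/8, -1/9)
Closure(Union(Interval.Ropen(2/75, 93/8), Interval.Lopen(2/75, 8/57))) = Interval(2/75, 93/8)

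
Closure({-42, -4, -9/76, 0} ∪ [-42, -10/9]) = [-42, -10/9] ∪ {-9/76, 0}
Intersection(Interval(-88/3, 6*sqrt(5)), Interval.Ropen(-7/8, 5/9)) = Interval.Ropen(-7/8, 5/9)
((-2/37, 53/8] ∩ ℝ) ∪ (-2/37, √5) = (-2/37, 53/8]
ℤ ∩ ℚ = ℤ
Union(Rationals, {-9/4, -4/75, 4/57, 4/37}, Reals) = Reals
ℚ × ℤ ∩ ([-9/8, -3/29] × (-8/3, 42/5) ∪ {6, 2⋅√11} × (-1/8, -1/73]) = (ℚ ∩ [-9/8, -3/29]) × {-2, -1, …, 8}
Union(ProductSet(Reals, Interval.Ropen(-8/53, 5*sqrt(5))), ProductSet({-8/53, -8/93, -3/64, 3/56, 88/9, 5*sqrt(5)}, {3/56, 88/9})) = ProductSet(Reals, Interval.Ropen(-8/53, 5*sqrt(5)))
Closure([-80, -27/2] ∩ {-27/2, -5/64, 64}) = {-27/2}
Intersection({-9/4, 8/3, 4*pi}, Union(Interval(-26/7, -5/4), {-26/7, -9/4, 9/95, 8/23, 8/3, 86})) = {-9/4, 8/3}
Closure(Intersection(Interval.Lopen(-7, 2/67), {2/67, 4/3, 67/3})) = {2/67}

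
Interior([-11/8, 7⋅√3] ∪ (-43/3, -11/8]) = (-43/3, 7⋅√3)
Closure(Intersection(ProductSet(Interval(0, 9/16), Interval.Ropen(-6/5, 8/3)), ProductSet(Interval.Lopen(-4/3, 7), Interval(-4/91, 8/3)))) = ProductSet(Interval(0, 9/16), Interval(-4/91, 8/3))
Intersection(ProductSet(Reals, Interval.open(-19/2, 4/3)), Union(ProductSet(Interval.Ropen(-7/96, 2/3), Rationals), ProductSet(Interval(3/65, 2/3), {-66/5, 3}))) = ProductSet(Interval.Ropen(-7/96, 2/3), Intersection(Interval.open(-19/2, 4/3), Rationals))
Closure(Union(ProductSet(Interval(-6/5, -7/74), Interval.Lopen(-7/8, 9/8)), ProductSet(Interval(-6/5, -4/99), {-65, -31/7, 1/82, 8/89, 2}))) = Union(ProductSet(Interval(-6/5, -7/74), Interval(-7/8, 9/8)), ProductSet(Interval(-6/5, -4/99), {-65, -31/7, 1/82, 8/89, 2}))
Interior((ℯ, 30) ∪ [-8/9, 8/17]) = (-8/9, 8/17) ∪ (ℯ, 30)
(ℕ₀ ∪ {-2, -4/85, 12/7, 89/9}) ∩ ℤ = {-2} ∪ ℕ₀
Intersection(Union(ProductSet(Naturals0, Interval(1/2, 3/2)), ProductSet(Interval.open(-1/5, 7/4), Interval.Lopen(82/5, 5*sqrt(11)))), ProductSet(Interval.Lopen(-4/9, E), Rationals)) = Union(ProductSet(Interval.open(-1/5, 7/4), Intersection(Interval.Lopen(82/5, 5*sqrt(11)), Rationals)), ProductSet(Range(0, 3, 1), Intersection(Interval(1/2, 3/2), Rationals)))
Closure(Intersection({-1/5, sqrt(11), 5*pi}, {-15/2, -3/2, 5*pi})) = {5*pi}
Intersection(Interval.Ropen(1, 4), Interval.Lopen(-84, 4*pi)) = Interval.Ropen(1, 4)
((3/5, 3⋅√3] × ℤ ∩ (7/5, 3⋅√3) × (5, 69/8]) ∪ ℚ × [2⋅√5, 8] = (ℚ × [2⋅√5, 8]) ∪ ((7/5, 3⋅√3) × {6, 7, 8})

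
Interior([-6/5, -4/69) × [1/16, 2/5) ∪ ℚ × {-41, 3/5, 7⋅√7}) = ((-6/5, -4/69) × (1/16, 2/5)) ∪ ((ℚ \ (-∞, ∞)) × {-41, 3/5, 7⋅√7})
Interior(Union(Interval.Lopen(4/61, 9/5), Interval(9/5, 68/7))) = Interval.open(4/61, 68/7)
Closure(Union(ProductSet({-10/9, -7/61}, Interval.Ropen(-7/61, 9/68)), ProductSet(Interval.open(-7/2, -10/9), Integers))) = Union(ProductSet({-10/9, -7/61}, Interval(-7/61, 9/68)), ProductSet(Interval(-7/2, -10/9), Integers))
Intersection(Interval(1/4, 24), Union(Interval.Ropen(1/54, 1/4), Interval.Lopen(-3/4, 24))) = Interval(1/4, 24)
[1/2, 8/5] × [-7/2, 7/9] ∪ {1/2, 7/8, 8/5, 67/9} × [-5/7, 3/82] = ({1/2, 7/8, 8/5, 67/9} × [-5/7, 3/82]) ∪ ([1/2, 8/5] × [-7/2, 7/9])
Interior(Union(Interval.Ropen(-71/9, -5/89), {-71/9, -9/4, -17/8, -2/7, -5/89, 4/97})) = Interval.open(-71/9, -5/89)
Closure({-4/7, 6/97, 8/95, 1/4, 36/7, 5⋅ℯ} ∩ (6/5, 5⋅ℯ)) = {36/7}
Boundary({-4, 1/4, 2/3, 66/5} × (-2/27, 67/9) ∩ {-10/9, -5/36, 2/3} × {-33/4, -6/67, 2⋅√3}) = {2/3} × {2⋅√3}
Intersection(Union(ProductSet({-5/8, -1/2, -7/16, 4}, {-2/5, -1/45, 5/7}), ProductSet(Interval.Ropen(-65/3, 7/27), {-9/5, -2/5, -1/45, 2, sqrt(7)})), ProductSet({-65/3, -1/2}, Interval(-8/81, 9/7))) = Union(ProductSet({-1/2}, {-1/45, 5/7}), ProductSet({-65/3, -1/2}, {-1/45}))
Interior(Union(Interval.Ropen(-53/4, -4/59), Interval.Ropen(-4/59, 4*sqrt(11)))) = Interval.open(-53/4, 4*sqrt(11))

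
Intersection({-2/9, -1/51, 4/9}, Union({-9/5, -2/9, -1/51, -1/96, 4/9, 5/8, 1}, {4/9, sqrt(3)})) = {-2/9, -1/51, 4/9}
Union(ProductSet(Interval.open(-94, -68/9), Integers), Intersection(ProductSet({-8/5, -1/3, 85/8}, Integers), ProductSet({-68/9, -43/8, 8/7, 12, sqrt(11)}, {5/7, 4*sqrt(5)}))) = ProductSet(Interval.open(-94, -68/9), Integers)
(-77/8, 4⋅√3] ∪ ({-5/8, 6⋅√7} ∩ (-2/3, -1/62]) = (-77/8, 4⋅√3]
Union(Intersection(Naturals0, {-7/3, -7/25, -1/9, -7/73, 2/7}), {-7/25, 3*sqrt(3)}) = {-7/25, 3*sqrt(3)}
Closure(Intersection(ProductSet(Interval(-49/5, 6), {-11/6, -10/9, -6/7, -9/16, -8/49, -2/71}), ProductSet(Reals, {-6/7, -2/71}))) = ProductSet(Interval(-49/5, 6), {-6/7, -2/71})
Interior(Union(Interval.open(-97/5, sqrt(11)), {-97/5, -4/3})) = Interval.open(-97/5, sqrt(11))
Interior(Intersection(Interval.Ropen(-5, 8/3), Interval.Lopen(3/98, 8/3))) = Interval.open(3/98, 8/3)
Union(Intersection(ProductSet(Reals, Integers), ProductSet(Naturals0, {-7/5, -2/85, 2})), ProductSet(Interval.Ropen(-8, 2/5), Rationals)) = Union(ProductSet(Interval.Ropen(-8, 2/5), Rationals), ProductSet(Naturals0, {2}))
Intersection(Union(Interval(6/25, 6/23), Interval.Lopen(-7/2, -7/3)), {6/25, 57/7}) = {6/25}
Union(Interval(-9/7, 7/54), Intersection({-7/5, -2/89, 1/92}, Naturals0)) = Interval(-9/7, 7/54)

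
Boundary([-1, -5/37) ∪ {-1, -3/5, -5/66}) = {-1, -5/37, -5/66}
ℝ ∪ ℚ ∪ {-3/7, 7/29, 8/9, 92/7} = ℝ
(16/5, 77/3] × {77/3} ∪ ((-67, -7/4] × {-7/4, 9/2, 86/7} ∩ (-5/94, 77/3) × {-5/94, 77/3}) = (16/5, 77/3] × {77/3}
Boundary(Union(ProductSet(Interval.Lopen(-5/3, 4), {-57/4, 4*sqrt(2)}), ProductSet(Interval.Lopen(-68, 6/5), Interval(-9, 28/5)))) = Union(ProductSet({-68, 6/5}, Interval(-9, 28/5)), ProductSet(Interval(-68, 6/5), {-9, 28/5}), ProductSet(Interval(-5/3, 4), {-57/4, 4*sqrt(2)}))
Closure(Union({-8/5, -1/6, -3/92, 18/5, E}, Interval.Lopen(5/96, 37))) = Union({-8/5, -1/6, -3/92}, Interval(5/96, 37))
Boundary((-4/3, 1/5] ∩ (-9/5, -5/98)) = {-4/3, -5/98}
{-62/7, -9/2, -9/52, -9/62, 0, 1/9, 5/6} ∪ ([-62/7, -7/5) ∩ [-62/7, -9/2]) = [-62/7, -9/2] ∪ {-9/52, -9/62, 0, 1/9, 5/6}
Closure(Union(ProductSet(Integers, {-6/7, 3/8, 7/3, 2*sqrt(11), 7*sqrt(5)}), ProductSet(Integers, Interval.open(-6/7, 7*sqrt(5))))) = ProductSet(Integers, Interval(-6/7, 7*sqrt(5)))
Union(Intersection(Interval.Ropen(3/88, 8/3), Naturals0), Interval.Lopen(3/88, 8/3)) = Union(Interval.Lopen(3/88, 8/3), Range(1, 3, 1))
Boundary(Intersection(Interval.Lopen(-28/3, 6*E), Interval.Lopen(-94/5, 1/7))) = {-28/3, 1/7}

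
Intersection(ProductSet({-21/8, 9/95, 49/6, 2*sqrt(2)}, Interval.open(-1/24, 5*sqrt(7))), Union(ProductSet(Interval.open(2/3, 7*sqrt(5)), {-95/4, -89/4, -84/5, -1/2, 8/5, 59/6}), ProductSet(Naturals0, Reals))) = ProductSet({49/6, 2*sqrt(2)}, {8/5, 59/6})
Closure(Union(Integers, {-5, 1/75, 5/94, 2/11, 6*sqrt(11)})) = Union({1/75, 5/94, 2/11, 6*sqrt(11)}, Integers)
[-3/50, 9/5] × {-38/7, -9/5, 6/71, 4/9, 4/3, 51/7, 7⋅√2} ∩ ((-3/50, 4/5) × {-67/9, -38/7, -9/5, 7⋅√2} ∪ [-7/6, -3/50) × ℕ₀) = (-3/50, 4/5) × {-38/7, -9/5, 7⋅√2}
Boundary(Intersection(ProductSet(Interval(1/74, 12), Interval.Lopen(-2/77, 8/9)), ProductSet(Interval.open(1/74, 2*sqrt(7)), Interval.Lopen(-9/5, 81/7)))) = Union(ProductSet({1/74, 2*sqrt(7)}, Interval(-2/77, 8/9)), ProductSet(Interval(1/74, 2*sqrt(7)), {-2/77, 8/9}))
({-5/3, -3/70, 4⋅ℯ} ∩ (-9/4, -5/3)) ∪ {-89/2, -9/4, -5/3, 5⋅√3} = {-89/2, -9/4, -5/3, 5⋅√3}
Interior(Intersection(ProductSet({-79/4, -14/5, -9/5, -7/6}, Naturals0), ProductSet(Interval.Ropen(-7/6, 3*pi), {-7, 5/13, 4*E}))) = EmptySet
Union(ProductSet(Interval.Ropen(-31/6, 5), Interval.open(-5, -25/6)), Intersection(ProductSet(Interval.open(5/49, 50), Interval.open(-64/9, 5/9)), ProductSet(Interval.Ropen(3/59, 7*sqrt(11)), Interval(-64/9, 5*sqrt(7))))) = Union(ProductSet(Interval.Ropen(-31/6, 5), Interval.open(-5, -25/6)), ProductSet(Interval.open(5/49, 7*sqrt(11)), Interval.open(-64/9, 5/9)))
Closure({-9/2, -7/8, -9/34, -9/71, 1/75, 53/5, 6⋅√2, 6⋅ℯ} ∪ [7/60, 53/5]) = {-9/2, -7/8, -9/34, -9/71, 1/75, 6⋅ℯ} ∪ [7/60, 53/5]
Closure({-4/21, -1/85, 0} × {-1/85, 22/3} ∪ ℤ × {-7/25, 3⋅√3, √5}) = ({-4/21, -1/85, 0} × {-1/85, 22/3}) ∪ (ℤ × {-7/25, 3⋅√3, √5})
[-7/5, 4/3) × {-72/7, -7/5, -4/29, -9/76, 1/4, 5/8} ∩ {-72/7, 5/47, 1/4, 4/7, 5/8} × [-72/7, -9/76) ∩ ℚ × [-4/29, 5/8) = {5/47, 1/4, 4/7, 5/8} × {-4/29}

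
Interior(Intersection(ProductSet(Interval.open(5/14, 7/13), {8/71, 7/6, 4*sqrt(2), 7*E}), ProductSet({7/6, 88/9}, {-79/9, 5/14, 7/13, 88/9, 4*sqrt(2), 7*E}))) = EmptySet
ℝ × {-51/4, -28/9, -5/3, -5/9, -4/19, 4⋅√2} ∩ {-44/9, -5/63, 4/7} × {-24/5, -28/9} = {-44/9, -5/63, 4/7} × {-28/9}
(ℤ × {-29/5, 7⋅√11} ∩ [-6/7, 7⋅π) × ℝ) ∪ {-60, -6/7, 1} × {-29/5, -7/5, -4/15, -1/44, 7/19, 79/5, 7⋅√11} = ({0, 1, …, 21} × {-29/5, 7⋅√11}) ∪ ({-60, -6/7, 1} × {-29/5, -7/5, -4/15, -1/44, 7/19, 79/5, 7⋅√11})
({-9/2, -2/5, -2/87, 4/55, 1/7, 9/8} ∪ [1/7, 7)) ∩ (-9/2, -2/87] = {-2/5, -2/87}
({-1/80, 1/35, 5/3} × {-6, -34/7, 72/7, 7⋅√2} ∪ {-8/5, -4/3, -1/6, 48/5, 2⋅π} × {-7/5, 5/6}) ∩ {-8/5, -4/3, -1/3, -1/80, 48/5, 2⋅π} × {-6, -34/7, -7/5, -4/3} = ({-1/80} × {-6, -34/7}) ∪ ({-8/5, -4/3, 48/5, 2⋅π} × {-7/5})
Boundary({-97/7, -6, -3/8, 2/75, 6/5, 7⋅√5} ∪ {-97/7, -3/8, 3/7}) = {-97/7, -6, -3/8, 2/75, 3/7, 6/5, 7⋅√5}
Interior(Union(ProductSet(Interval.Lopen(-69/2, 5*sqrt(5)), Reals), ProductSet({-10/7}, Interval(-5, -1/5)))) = ProductSet(Interval.open(-69/2, 5*sqrt(5)), Reals)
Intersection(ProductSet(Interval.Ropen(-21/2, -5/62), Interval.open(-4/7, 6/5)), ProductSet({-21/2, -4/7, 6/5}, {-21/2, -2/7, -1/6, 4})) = ProductSet({-21/2, -4/7}, {-2/7, -1/6})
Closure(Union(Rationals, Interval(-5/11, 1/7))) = Union(Interval(-oo, oo), Rationals)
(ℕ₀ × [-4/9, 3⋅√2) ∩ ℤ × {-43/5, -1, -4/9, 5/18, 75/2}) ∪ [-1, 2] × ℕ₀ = (ℕ₀ × {-4/9, 5/18}) ∪ ([-1, 2] × ℕ₀)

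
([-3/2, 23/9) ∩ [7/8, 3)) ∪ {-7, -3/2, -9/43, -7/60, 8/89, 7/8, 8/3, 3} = {-7, -3/2, -9/43, -7/60, 8/89, 8/3, 3} ∪ [7/8, 23/9)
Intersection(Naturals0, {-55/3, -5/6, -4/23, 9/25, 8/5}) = EmptySet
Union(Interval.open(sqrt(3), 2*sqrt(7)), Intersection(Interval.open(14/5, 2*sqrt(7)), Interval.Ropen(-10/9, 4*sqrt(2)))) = Interval.open(sqrt(3), 2*sqrt(7))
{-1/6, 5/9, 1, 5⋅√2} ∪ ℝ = ℝ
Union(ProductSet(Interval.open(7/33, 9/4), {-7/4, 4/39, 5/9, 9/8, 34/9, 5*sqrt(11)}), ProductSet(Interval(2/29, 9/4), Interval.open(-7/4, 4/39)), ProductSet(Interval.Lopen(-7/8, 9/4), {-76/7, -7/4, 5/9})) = Union(ProductSet(Interval.Lopen(-7/8, 9/4), {-76/7, -7/4, 5/9}), ProductSet(Interval(2/29, 9/4), Interval.open(-7/4, 4/39)), ProductSet(Interval.open(7/33, 9/4), {-7/4, 4/39, 5/9, 9/8, 34/9, 5*sqrt(11)}))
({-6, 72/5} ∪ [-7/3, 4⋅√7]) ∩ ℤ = {-6} ∪ {-2, -1, …, 10}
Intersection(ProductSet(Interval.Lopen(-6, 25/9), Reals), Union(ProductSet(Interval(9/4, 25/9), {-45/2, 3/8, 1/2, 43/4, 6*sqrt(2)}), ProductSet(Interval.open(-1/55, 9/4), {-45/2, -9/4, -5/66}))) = Union(ProductSet(Interval.open(-1/55, 9/4), {-45/2, -9/4, -5/66}), ProductSet(Interval(9/4, 25/9), {-45/2, 3/8, 1/2, 43/4, 6*sqrt(2)}))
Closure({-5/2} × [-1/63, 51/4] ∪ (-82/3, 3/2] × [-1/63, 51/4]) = [-82/3, 3/2] × [-1/63, 51/4]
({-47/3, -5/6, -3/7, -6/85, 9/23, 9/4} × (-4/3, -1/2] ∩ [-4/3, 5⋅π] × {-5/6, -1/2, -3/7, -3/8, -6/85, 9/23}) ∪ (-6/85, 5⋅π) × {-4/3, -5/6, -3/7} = ({-5/6, -3/7, -6/85, 9/23, 9/4} × {-5/6, -1/2}) ∪ ((-6/85, 5⋅π) × {-4/3, -5/6, -3/7})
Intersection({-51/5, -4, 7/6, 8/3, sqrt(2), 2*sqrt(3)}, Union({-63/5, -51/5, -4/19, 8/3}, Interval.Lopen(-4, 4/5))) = {-51/5, 8/3}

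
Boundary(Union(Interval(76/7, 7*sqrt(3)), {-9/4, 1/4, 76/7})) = {-9/4, 1/4, 76/7, 7*sqrt(3)}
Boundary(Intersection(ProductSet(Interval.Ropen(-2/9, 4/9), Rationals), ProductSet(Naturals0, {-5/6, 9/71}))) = ProductSet(Range(0, 1, 1), {-5/6, 9/71})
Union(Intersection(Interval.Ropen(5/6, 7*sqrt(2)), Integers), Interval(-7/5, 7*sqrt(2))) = Union(Interval(-7/5, 7*sqrt(2)), Range(1, 10, 1))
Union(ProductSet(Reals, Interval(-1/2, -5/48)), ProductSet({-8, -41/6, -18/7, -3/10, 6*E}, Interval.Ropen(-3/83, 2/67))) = Union(ProductSet({-8, -41/6, -18/7, -3/10, 6*E}, Interval.Ropen(-3/83, 2/67)), ProductSet(Reals, Interval(-1/2, -5/48)))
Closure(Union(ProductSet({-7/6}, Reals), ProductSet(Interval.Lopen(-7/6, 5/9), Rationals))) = ProductSet(Interval(-7/6, 5/9), Reals)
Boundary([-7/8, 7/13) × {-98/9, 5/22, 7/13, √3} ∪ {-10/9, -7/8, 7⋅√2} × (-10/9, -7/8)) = ([-7/8, 7/13] × {-98/9, 5/22, 7/13, √3}) ∪ ({-10/9, -7/8, 7⋅√2} × [-10/9, -7/8])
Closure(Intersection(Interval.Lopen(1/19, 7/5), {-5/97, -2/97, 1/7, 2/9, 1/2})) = {1/7, 2/9, 1/2}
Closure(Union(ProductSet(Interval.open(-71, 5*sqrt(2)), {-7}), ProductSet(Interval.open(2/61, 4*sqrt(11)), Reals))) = Union(ProductSet(Interval.Ropen(-71, 5*sqrt(2)), {-7}), ProductSet(Interval(2/61, 4*sqrt(11)), Reals))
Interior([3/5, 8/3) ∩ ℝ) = (3/5, 8/3)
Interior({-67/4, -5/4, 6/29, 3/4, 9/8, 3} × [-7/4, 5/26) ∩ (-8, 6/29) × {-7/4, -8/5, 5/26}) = ∅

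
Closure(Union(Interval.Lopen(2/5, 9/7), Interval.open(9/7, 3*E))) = Interval(2/5, 3*E)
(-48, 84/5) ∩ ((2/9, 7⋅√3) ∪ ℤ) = {-47, -46, …, 16} ∪ (2/9, 7⋅√3)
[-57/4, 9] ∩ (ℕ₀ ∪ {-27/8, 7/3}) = {-27/8, 7/3} ∪ {0, 1, …, 9}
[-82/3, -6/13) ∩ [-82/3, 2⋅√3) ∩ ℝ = [-82/3, -6/13)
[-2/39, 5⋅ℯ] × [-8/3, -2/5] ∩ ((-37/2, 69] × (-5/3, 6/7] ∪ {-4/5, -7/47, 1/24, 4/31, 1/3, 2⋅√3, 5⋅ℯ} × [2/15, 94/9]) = [-2/39, 5⋅ℯ] × (-5/3, -2/5]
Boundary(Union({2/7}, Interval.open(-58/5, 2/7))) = {-58/5, 2/7}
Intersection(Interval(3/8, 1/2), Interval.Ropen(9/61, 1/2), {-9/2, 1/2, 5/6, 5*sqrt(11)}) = EmptySet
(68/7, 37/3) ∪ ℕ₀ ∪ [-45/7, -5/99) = [-45/7, -5/99) ∪ ℕ₀ ∪ (68/7, 37/3)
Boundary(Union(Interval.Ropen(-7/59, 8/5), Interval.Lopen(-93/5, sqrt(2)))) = {-93/5, 8/5}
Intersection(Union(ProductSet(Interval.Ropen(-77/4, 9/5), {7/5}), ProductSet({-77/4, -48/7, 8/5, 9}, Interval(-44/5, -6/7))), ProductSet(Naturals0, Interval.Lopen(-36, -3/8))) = ProductSet({9}, Interval(-44/5, -6/7))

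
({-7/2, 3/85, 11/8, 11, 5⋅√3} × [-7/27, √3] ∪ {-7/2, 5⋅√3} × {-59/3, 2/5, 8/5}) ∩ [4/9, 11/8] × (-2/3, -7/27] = {11/8} × {-7/27}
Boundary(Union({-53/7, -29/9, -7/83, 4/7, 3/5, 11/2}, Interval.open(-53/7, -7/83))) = {-53/7, -7/83, 4/7, 3/5, 11/2}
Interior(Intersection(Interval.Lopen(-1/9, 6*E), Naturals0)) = EmptySet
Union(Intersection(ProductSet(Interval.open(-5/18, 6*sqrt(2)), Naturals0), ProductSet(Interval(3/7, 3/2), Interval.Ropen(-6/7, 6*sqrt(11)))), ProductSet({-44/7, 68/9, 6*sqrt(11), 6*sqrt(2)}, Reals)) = Union(ProductSet({-44/7, 68/9, 6*sqrt(11), 6*sqrt(2)}, Reals), ProductSet(Interval(3/7, 3/2), Range(0, 20, 1)))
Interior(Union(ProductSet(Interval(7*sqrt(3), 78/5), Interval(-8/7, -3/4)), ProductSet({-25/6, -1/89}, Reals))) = ProductSet(Interval.open(7*sqrt(3), 78/5), Interval.open(-8/7, -3/4))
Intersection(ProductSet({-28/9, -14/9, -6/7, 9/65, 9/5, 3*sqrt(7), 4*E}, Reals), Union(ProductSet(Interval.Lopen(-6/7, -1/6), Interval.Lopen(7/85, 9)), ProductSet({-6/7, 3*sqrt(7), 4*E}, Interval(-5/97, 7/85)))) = ProductSet({-6/7, 3*sqrt(7), 4*E}, Interval(-5/97, 7/85))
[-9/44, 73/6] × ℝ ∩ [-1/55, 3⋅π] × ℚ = [-1/55, 3⋅π] × ℚ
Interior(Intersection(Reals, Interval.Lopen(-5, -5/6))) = Interval.open(-5, -5/6)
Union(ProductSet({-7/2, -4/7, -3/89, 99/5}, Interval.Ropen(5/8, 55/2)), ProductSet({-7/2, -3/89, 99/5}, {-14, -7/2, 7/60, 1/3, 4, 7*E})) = Union(ProductSet({-7/2, -3/89, 99/5}, {-14, -7/2, 7/60, 1/3, 4, 7*E}), ProductSet({-7/2, -4/7, -3/89, 99/5}, Interval.Ropen(5/8, 55/2)))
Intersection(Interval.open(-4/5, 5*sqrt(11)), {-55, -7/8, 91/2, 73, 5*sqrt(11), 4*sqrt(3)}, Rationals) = EmptySet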